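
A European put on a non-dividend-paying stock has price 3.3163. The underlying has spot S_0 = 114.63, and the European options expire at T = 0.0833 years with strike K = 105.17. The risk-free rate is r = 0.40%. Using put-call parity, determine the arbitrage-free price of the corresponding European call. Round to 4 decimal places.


Put-call parity: C - P = S_0 * exp(-qT) - K * exp(-rT).
S_0 * exp(-qT) = 114.6300 * 1.00000000 = 114.63000000
K * exp(-rT) = 105.1700 * 0.99966686 = 105.13496319
C = P + S*exp(-qT) - K*exp(-rT)
C = 3.3163 + 114.63000000 - 105.13496319 = 12.8113

Answer: Call price = 12.8113


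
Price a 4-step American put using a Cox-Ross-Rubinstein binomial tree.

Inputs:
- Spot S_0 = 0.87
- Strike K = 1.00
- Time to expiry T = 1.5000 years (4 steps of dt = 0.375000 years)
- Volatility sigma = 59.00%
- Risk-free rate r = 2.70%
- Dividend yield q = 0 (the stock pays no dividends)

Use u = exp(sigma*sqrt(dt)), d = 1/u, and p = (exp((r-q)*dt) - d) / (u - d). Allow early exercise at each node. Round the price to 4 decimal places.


Answer: Price = V(0,0) = 0.3173

Derivation:
dt = T/N = 0.375000
u = exp(sigma*sqrt(dt)) = 1.435194; d = 1/u = 0.696770
p = (exp((r-q)*dt) - d) / (u - d) = 0.424426
Discount per step: exp(-r*dt) = 0.989926
Stock lattice S(k, i) with i counting down-moves:
  k=0: S(0,0) = 0.8700
  k=1: S(1,0) = 1.2486; S(1,1) = 0.6062
  k=2: S(2,0) = 1.7920; S(2,1) = 0.8700; S(2,2) = 0.4224
  k=3: S(3,0) = 2.5719; S(3,1) = 1.2486; S(3,2) = 0.6062; S(3,3) = 0.2943
  k=4: S(4,0) = 3.6911; S(4,1) = 1.7920; S(4,2) = 0.8700; S(4,3) = 0.4224; S(4,4) = 0.2051
Terminal payoffs V(N, i) = max(K - S_T, 0):
  V(4,0) = 0.000000; V(4,1) = 0.000000; V(4,2) = 0.130000; V(4,3) = 0.577625; V(4,4) = 0.794942
Backward induction: V(k, i) = exp(-r*dt) * [p * V(k+1, i) + (1-p) * V(k+1, i+1)]; then take max(V_cont, immediate exercise) for American.
  V(3,0) = exp(-r*dt) * [p*0.000000 + (1-p)*0.000000] = 0.000000; exercise = 0.000000; V(3,0) = max -> 0.000000
  V(3,1) = exp(-r*dt) * [p*0.000000 + (1-p)*0.130000] = 0.074071; exercise = 0.000000; V(3,1) = max -> 0.074071
  V(3,2) = exp(-r*dt) * [p*0.130000 + (1-p)*0.577625] = 0.383736; exercise = 0.393810; V(3,2) = max -> 0.393810
  V(3,3) = exp(-r*dt) * [p*0.577625 + (1-p)*0.794942] = 0.695628; exercise = 0.705702; V(3,3) = max -> 0.705702
  V(2,0) = exp(-r*dt) * [p*0.000000 + (1-p)*0.074071] = 0.042204; exercise = 0.000000; V(2,0) = max -> 0.042204
  V(2,1) = exp(-r*dt) * [p*0.074071 + (1-p)*0.393810] = 0.255504; exercise = 0.130000; V(2,1) = max -> 0.255504
  V(2,2) = exp(-r*dt) * [p*0.393810 + (1-p)*0.705702] = 0.567551; exercise = 0.577625; V(2,2) = max -> 0.577625
  V(1,0) = exp(-r*dt) * [p*0.042204 + (1-p)*0.255504] = 0.163312; exercise = 0.000000; V(1,0) = max -> 0.163312
  V(1,1) = exp(-r*dt) * [p*0.255504 + (1-p)*0.577625] = 0.436467; exercise = 0.393810; V(1,1) = max -> 0.436467
  V(0,0) = exp(-r*dt) * [p*0.163312 + (1-p)*0.436467] = 0.317304; exercise = 0.130000; V(0,0) = max -> 0.317304


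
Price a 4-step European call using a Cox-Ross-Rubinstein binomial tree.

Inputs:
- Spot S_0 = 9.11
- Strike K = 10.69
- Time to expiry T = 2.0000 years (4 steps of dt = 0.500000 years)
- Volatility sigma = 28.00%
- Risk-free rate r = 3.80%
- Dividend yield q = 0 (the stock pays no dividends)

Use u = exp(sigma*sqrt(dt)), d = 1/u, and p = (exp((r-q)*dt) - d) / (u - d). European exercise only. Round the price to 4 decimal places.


Answer: Price = V(0,0) = 1.1968

Derivation:
dt = T/N = 0.500000
u = exp(sigma*sqrt(dt)) = 1.218950; d = 1/u = 0.820378
p = (exp((r-q)*dt) - d) / (u - d) = 0.498790
Discount per step: exp(-r*dt) = 0.981179
Stock lattice S(k, i) with i counting down-moves:
  k=0: S(0,0) = 9.1100
  k=1: S(1,0) = 11.1046; S(1,1) = 7.4736
  k=2: S(2,0) = 13.5360; S(2,1) = 9.1100; S(2,2) = 6.1312
  k=3: S(3,0) = 16.4997; S(3,1) = 11.1046; S(3,2) = 7.4736; S(3,3) = 5.0299
  k=4: S(4,0) = 20.1123; S(4,1) = 13.5360; S(4,2) = 9.1100; S(4,3) = 6.1312; S(4,4) = 4.1264
Terminal payoffs V(N, i) = max(S_T - K, 0):
  V(4,0) = 9.422315; V(4,1) = 2.845996; V(4,2) = 0.000000; V(4,3) = 0.000000; V(4,4) = 0.000000
Backward induction: V(k, i) = exp(-r*dt) * [p * V(k+1, i) + (1-p) * V(k+1, i+1)].
  V(3,0) = exp(-r*dt) * [p*9.422315 + (1-p)*2.845996] = 6.010896
  V(3,1) = exp(-r*dt) * [p*2.845996 + (1-p)*0.000000] = 1.392836
  V(3,2) = exp(-r*dt) * [p*0.000000 + (1-p)*0.000000] = 0.000000
  V(3,3) = exp(-r*dt) * [p*0.000000 + (1-p)*0.000000] = 0.000000
  V(2,0) = exp(-r*dt) * [p*6.010896 + (1-p)*1.392836] = 3.626710
  V(2,1) = exp(-r*dt) * [p*1.392836 + (1-p)*0.000000] = 0.681657
  V(2,2) = exp(-r*dt) * [p*0.000000 + (1-p)*0.000000] = 0.000000
  V(1,0) = exp(-r*dt) * [p*3.626710 + (1-p)*0.681657] = 2.110142
  V(1,1) = exp(-r*dt) * [p*0.681657 + (1-p)*0.000000] = 0.333604
  V(0,0) = exp(-r*dt) * [p*2.110142 + (1-p)*0.333604] = 1.196767


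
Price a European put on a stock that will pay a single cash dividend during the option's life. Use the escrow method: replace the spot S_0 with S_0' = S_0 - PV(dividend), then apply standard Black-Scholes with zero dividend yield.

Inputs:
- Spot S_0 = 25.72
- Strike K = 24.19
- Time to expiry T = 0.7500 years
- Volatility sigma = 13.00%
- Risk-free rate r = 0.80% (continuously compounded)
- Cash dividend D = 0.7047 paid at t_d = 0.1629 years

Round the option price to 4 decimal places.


Answer: Price = 0.6830

Derivation:
PV(D) = D * exp(-r * t_d) = 0.7047 * 0.99869765 = 0.70378223
S_0' = S_0 - PV(D) = 25.7200 - 0.70378223 = 25.01621777
d1 = (ln(S_0'/K) + (r + sigma^2/2)*T) / (sigma*sqrt(T)) = 0.40789797
d2 = d1 - sigma*sqrt(T) = 0.29531467
exp(-rT) = 0.99401796
N(-d1) = 0.34167429; N(-d2) = 0.38387676
P = K * exp(-rT) * N(-d2) - S_0' * N(-d1) = 24.1900 * 0.99401796 * 0.38387676 - 25.01621777 * 0.34167429 = 0.6830


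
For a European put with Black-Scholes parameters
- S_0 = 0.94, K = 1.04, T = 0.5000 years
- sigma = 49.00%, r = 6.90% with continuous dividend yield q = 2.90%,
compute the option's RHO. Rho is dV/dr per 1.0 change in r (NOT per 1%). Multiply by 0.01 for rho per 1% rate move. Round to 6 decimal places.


d1 = -0.0608144066; d2 = -0.4072967294
phi(d1) = 0.3982052396; exp(-qT) = 0.9856046187; exp(-rT) = 0.9660883397
N(-d2) = 0.6581049677
Rho = -K*T*exp(-rT)*N(-d2) = -1.0400 * 0.5000 * 0.9660883397 * 0.6581049677 = -0.330610

Answer: Rho = -0.330610


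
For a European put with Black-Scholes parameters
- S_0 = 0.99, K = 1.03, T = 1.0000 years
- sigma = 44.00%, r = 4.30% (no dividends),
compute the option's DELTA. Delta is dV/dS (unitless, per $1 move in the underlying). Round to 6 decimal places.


Answer: Delta = -0.409937

Derivation:
d1 = 0.2277065043; d2 = -0.2122934957
phi(d1) = 0.3887325674; exp(-qT) = 1.0000000000; exp(-rT) = 0.9579113901
N(-d1) = 0.4099372078
Delta = -exp(-qT) * N(-d1) = -1.0000000000 * 0.4099372078 = -0.409937


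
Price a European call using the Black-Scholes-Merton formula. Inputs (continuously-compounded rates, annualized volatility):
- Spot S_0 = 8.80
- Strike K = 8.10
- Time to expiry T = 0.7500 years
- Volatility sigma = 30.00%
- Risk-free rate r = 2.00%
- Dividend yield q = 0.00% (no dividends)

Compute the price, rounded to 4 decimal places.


d1 = (ln(S/K) + (r - q + 0.5*sigma^2) * T) / (sigma * sqrt(T)) = 0.50667359
d2 = d1 - sigma * sqrt(T) = 0.24686597
exp(-rT) = 0.98511194; exp(-qT) = 1.00000000
C = S_0 * exp(-qT) * N(d1) - K * exp(-rT) * N(d2)
N(d1) = 0.69380807; N(d2) = 0.59749402
C = 8.8000 * 1.00000000 * 0.69380807 - 8.1000 * 0.98511194 * 0.59749402 = 1.3379

Answer: Price = 1.3379


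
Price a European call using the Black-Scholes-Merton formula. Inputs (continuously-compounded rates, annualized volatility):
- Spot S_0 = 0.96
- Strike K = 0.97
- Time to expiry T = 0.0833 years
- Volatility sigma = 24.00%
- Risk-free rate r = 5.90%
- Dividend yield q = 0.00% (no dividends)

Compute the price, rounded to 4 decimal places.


Answer: Price = 0.0241

Derivation:
d1 = (ln(S/K) + (r - q + 0.5*sigma^2) * T) / (sigma * sqrt(T)) = -0.04401801
d2 = d1 - sigma * sqrt(T) = -0.11328618
exp(-rT) = 0.99509736; exp(-qT) = 1.00000000
C = S_0 * exp(-qT) * N(d1) - K * exp(-rT) * N(d2)
N(d1) = 0.48244502; N(d2) = 0.45490184
C = 0.9600 * 1.00000000 * 0.48244502 - 0.9700 * 0.99509736 * 0.45490184 = 0.0241


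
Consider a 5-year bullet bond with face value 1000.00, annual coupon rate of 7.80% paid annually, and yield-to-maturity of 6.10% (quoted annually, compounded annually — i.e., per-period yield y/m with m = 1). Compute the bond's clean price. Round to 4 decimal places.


Answer: Price = 1071.4158

Derivation:
Coupon per period c = face * coupon_rate / m = 78.000000
Periods per year m = 1; per-period yield y/m = 0.061000
Number of cashflows N = 5
Cashflows (t years, CF_t, discount factor 1/(1+y/m)^(m*t), PV):
  t = 1.0000: CF_t = 78.000000, DF = 0.942507, PV = 73.515551
  t = 2.0000: CF_t = 78.000000, DF = 0.888320, PV = 69.288927
  t = 3.0000: CF_t = 78.000000, DF = 0.837247, PV = 65.305303
  t = 4.0000: CF_t = 78.000000, DF = 0.789112, PV = 61.550710
  t = 5.0000: CF_t = 1078.000000, DF = 0.743743, PV = 801.755303
Price P = sum_t PV_t = 1071.415795


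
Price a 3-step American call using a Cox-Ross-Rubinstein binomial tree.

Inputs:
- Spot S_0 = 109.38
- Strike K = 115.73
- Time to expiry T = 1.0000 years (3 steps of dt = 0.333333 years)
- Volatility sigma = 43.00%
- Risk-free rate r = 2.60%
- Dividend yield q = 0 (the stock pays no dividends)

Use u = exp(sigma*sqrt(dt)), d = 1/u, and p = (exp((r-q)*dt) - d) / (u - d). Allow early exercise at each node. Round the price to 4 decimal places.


Answer: Price = V(0,0) = 18.6453

Derivation:
dt = T/N = 0.333333
u = exp(sigma*sqrt(dt)) = 1.281794; d = 1/u = 0.780157
p = (exp((r-q)*dt) - d) / (u - d) = 0.455604
Discount per step: exp(-r*dt) = 0.991371
Stock lattice S(k, i) with i counting down-moves:
  k=0: S(0,0) = 109.3800
  k=1: S(1,0) = 140.2026; S(1,1) = 85.3335
  k=2: S(2,0) = 179.7109; S(2,1) = 109.3800; S(2,2) = 66.5735
  k=3: S(3,0) = 230.3523; S(3,1) = 140.2026; S(3,2) = 85.3335; S(3,3) = 51.9378
Terminal payoffs V(N, i) = max(S_T - K, 0):
  V(3,0) = 114.622307; V(3,1) = 24.472622; V(3,2) = 0.000000; V(3,3) = 0.000000
Backward induction: V(k, i) = exp(-r*dt) * [p * V(k+1, i) + (1-p) * V(k+1, i+1)]; then take max(V_cont, immediate exercise) for American.
  V(2,0) = exp(-r*dt) * [p*114.622307 + (1-p)*24.472622] = 64.979531; exercise = 63.980871; V(2,0) = max -> 64.979531
  V(2,1) = exp(-r*dt) * [p*24.472622 + (1-p)*0.000000] = 11.053598; exercise = 0.000000; V(2,1) = max -> 11.053598
  V(2,2) = exp(-r*dt) * [p*0.000000 + (1-p)*0.000000] = 0.000000; exercise = 0.000000; V(2,2) = max -> 0.000000
  V(1,0) = exp(-r*dt) * [p*64.979531 + (1-p)*11.053598] = 35.315048; exercise = 24.472622; V(1,0) = max -> 35.315048
  V(1,1) = exp(-r*dt) * [p*11.053598 + (1-p)*0.000000] = 4.992601; exercise = 0.000000; V(1,1) = max -> 4.992601
  V(0,0) = exp(-r*dt) * [p*35.315048 + (1-p)*4.992601] = 18.645319; exercise = 0.000000; V(0,0) = max -> 18.645319


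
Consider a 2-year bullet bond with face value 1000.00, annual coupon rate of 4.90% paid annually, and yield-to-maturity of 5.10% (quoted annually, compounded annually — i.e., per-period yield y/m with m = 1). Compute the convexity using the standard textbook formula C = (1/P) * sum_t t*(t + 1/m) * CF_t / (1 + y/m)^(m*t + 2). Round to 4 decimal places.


Coupon per period c = face * coupon_rate / m = 49.000000
Periods per year m = 1; per-period yield y/m = 0.051000
Number of cashflows N = 2
Cashflows (t years, CF_t, discount factor 1/(1+y/m)^(m*t), PV):
  t = 1.0000: CF_t = 49.000000, DF = 0.951475, PV = 46.622265
  t = 2.0000: CF_t = 1049.000000, DF = 0.905304, PV = 949.664177
Price P = sum_t PV_t = 996.286442
Convexity numerator sum_t t*(t + 1/m) * CF_t / (1+y/m)^(m*t + 2):
  t = 1.0000: term = 84.414670
  t = 2.0000: term = 5158.410199
Convexity = (1/P) * sum = 5242.824869 / 996.286442 = 5.262367

Answer: Convexity = 5.2624


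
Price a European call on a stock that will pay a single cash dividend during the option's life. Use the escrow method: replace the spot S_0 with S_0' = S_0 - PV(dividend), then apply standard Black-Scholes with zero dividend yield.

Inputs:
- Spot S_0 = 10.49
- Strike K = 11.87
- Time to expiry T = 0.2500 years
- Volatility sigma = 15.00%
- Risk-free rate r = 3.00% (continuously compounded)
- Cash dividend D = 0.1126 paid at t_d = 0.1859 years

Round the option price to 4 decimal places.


PV(D) = D * exp(-r * t_d) = 0.1126 * 0.99443852 = 0.11197378
S_0' = S_0 - PV(D) = 10.4900 - 0.11197378 = 10.37802622
d1 = (ln(S_0'/K) + (r + sigma^2/2)*T) / (sigma*sqrt(T)) = -1.65348001
d2 = d1 - sigma*sqrt(T) = -1.72848001
exp(-rT) = 0.99252805
N(d1) = 0.04911661; N(d2) = 0.04195110
C = S_0' * N(d1) - K * exp(-rT) * N(d2) = 10.37802622 * 0.04911661 - 11.8700 * 0.99252805 * 0.04195110 = 0.0155

Answer: Price = 0.0155


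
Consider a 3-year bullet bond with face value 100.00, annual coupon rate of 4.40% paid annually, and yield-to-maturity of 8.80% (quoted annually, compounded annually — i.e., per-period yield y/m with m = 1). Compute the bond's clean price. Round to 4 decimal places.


Coupon per period c = face * coupon_rate / m = 4.400000
Periods per year m = 1; per-period yield y/m = 0.088000
Number of cashflows N = 3
Cashflows (t years, CF_t, discount factor 1/(1+y/m)^(m*t), PV):
  t = 1.0000: CF_t = 4.400000, DF = 0.919118, PV = 4.044118
  t = 2.0000: CF_t = 4.400000, DF = 0.844777, PV = 3.717020
  t = 3.0000: CF_t = 104.400000, DF = 0.776450, PV = 81.061346
Price P = sum_t PV_t = 88.822484

Answer: Price = 88.8225


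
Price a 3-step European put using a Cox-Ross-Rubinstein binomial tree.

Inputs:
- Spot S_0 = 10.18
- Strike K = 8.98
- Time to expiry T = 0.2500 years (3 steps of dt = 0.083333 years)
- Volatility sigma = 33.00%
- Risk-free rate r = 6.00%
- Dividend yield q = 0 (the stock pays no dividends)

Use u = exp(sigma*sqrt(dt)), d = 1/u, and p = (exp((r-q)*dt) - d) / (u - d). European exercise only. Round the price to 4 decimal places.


dt = T/N = 0.083333
u = exp(sigma*sqrt(dt)) = 1.099948; d = 1/u = 0.909134
p = (exp((r-q)*dt) - d) / (u - d) = 0.502471
Discount per step: exp(-r*dt) = 0.995012
Stock lattice S(k, i) with i counting down-moves:
  k=0: S(0,0) = 10.1800
  k=1: S(1,0) = 11.1975; S(1,1) = 9.2550
  k=2: S(2,0) = 12.3166; S(2,1) = 10.1800; S(2,2) = 8.4140
  k=3: S(3,0) = 13.5477; S(3,1) = 11.1975; S(3,2) = 9.2550; S(3,3) = 7.6495
Terminal payoffs V(N, i) = max(K - S_T, 0):
  V(3,0) = 0.000000; V(3,1) = 0.000000; V(3,2) = 0.000000; V(3,3) = 1.330528
Backward induction: V(k, i) = exp(-r*dt) * [p * V(k+1, i) + (1-p) * V(k+1, i+1)].
  V(2,0) = exp(-r*dt) * [p*0.000000 + (1-p)*0.000000] = 0.000000
  V(2,1) = exp(-r*dt) * [p*0.000000 + (1-p)*0.000000] = 0.000000
  V(2,2) = exp(-r*dt) * [p*0.000000 + (1-p)*1.330528] = 0.658674
  V(1,0) = exp(-r*dt) * [p*0.000000 + (1-p)*0.000000] = 0.000000
  V(1,1) = exp(-r*dt) * [p*0.000000 + (1-p)*0.658674] = 0.326075
  V(0,0) = exp(-r*dt) * [p*0.000000 + (1-p)*0.326075] = 0.161422

Answer: Price = V(0,0) = 0.1614


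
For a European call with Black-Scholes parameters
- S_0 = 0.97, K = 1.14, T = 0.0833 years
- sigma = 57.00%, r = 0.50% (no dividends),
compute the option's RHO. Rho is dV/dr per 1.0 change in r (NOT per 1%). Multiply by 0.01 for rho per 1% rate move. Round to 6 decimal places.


d1 = -0.8968279615; d2 = -1.0613398760
phi(d1) = 0.2668446222; exp(-qT) = 1.0000000000; exp(-rT) = 0.9995835867
N(d2) = 0.1442677350
Rho = K*T*exp(-rT)*N(d2) = 1.1400 * 0.0833 * 0.9995835867 * 0.1442677350 = 0.013694

Answer: Rho = 0.013694


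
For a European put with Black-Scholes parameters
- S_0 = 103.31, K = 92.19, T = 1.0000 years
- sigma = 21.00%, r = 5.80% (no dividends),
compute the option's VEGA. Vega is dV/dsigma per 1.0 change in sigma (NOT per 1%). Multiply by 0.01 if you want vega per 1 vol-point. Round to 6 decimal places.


d1 = 0.9234881526; d2 = 0.7134881526
phi(d1) = 0.2604475668; exp(-qT) = 1.0000000000; exp(-rT) = 0.9436499474
Vega = S * exp(-qT) * phi(d1) * sqrt(T) = 103.3100 * 1.0000000000 * 0.2604475668 * 1.0000000000 = 26.906838

Answer: Vega = 26.906838


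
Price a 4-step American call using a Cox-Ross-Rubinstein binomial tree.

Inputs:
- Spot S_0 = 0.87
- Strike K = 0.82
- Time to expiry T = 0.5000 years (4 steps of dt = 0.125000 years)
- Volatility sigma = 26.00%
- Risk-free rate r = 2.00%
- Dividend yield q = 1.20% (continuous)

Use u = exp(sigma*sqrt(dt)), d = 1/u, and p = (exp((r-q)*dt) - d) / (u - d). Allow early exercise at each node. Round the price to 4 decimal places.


dt = T/N = 0.125000
u = exp(sigma*sqrt(dt)) = 1.096281; d = 1/u = 0.912175
p = (exp((r-q)*dt) - d) / (u - d) = 0.482470
Discount per step: exp(-r*dt) = 0.997503
Stock lattice S(k, i) with i counting down-moves:
  k=0: S(0,0) = 0.8700
  k=1: S(1,0) = 0.9538; S(1,1) = 0.7936
  k=2: S(2,0) = 1.0456; S(2,1) = 0.8700; S(2,2) = 0.7239
  k=3: S(3,0) = 1.1463; S(3,1) = 0.9538; S(3,2) = 0.7936; S(3,3) = 0.6603
  k=4: S(4,0) = 1.2566; S(4,1) = 1.0456; S(4,2) = 0.8700; S(4,3) = 0.7239; S(4,4) = 0.6023
Terminal payoffs V(N, i) = max(S_T - K, 0):
  V(4,0) = 0.436630; V(4,1) = 0.225595; V(4,2) = 0.050000; V(4,3) = 0.000000; V(4,4) = 0.000000
Backward induction: V(k, i) = exp(-r*dt) * [p * V(k+1, i) + (1-p) * V(k+1, i+1)]; then take max(V_cont, immediate exercise) for American.
  V(3,0) = exp(-r*dt) * [p*0.436630 + (1-p)*0.225595] = 0.326595; exercise = 0.326266; V(3,0) = max -> 0.326595
  V(3,1) = exp(-r*dt) * [p*0.225595 + (1-p)*0.050000] = 0.134383; exercise = 0.133765; V(3,1) = max -> 0.134383
  V(3,2) = exp(-r*dt) * [p*0.050000 + (1-p)*0.000000] = 0.024063; exercise = 0.000000; V(3,2) = max -> 0.024063
  V(3,3) = exp(-r*dt) * [p*0.000000 + (1-p)*0.000000] = 0.000000; exercise = 0.000000; V(3,3) = max -> 0.000000
  V(2,0) = exp(-r*dt) * [p*0.326595 + (1-p)*0.134383] = 0.226552; exercise = 0.225595; V(2,0) = max -> 0.226552
  V(2,1) = exp(-r*dt) * [p*0.134383 + (1-p)*0.024063] = 0.077096; exercise = 0.050000; V(2,1) = max -> 0.077096
  V(2,2) = exp(-r*dt) * [p*0.024063 + (1-p)*0.000000] = 0.011581; exercise = 0.000000; V(2,2) = max -> 0.011581
  V(1,0) = exp(-r*dt) * [p*0.226552 + (1-p)*0.077096] = 0.148832; exercise = 0.133765; V(1,0) = max -> 0.148832
  V(1,1) = exp(-r*dt) * [p*0.077096 + (1-p)*0.011581] = 0.043082; exercise = 0.000000; V(1,1) = max -> 0.043082
  V(0,0) = exp(-r*dt) * [p*0.148832 + (1-p)*0.043082] = 0.093868; exercise = 0.050000; V(0,0) = max -> 0.093868

Answer: Price = V(0,0) = 0.0939


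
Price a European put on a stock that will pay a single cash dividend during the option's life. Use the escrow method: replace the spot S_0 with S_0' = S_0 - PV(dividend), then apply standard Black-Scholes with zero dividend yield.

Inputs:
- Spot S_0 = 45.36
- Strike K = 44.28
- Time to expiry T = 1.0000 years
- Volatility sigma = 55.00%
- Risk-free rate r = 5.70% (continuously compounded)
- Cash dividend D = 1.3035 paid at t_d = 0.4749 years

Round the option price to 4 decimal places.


Answer: Price = 8.2178

Derivation:
PV(D) = D * exp(-r * t_d) = 1.3035 * 0.97329379 = 1.26868846
S_0' = S_0 - PV(D) = 45.3600 - 1.26868846 = 44.09131154
d1 = (ln(S_0'/K) + (r + sigma^2/2)*T) / (sigma*sqrt(T)) = 0.37087207
d2 = d1 - sigma*sqrt(T) = -0.17912793
exp(-rT) = 0.94459407
N(-d1) = 0.35536641; N(-d2) = 0.57108137
P = K * exp(-rT) * N(-d2) - S_0' * N(-d1) = 44.2800 * 0.94459407 * 0.57108137 - 44.09131154 * 0.35536641 = 8.2178


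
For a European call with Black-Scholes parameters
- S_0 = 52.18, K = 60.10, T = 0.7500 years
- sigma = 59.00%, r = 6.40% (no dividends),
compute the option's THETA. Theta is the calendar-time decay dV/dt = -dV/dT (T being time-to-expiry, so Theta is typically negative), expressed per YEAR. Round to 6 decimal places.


d1 = 0.0728575687; d2 = -0.4380974195
phi(d1) = 0.3978848465; exp(-qT) = 1.0000000000; exp(-rT) = 0.9531337871
Theta = -S*exp(-qT)*phi(d1)*sigma/(2*sqrt(T)) - r*K*exp(-rT)*N(d2) + q*S*exp(-qT)*N(d1)
N(d1) = 0.5290402703; N(d2) = 0.3306578325; sqrt(T) = 0.8660254038
Term 1 = -52.1800 * 1.0000000000 * 0.3978848465 * 0.5900 / (2 * 0.8660254038) = -7.0721727143
Term 2 = -0.0640 * 60.1000 * 0.9531337871 * 0.3306578325 = -1.2122358555
Term 3 = 0 (no dividend yield, q = 0)
Theta = -7.0721727143 + (-1.2122358555) + (0.0000000000) = -8.284409

Answer: Theta = -8.284409


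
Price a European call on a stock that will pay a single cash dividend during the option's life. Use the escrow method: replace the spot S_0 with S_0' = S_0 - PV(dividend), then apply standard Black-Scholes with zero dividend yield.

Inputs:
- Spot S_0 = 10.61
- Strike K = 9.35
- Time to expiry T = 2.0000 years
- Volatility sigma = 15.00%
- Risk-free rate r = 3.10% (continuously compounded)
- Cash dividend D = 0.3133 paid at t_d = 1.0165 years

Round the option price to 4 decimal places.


Answer: Price = 1.7818

Derivation:
PV(D) = D * exp(-r * t_d) = 0.3133 * 0.96897981 = 0.30358138
S_0' = S_0 - PV(D) = 10.6100 - 0.30358138 = 10.30641862
d1 = (ln(S_0'/K) + (r + sigma^2/2)*T) / (sigma*sqrt(T)) = 0.85744016
d2 = d1 - sigma*sqrt(T) = 0.64530812
exp(-rT) = 0.93988289
N(d1) = 0.80439916; N(d2) = 0.74063624
C = S_0' * N(d1) - K * exp(-rT) * N(d2) = 10.30641862 * 0.80439916 - 9.3500 * 0.93988289 * 0.74063624 = 1.7818


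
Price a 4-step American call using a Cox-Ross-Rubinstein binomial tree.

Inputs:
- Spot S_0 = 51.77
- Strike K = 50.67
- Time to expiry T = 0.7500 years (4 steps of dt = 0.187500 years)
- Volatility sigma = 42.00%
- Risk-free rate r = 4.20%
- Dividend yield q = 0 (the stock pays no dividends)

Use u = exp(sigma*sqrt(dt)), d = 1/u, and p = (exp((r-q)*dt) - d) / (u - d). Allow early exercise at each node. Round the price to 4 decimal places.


Answer: Price = V(0,0) = 8.4362

Derivation:
dt = T/N = 0.187500
u = exp(sigma*sqrt(dt)) = 1.199453; d = 1/u = 0.833714
p = (exp((r-q)*dt) - d) / (u - d) = 0.476275
Discount per step: exp(-r*dt) = 0.992156
Stock lattice S(k, i) with i counting down-moves:
  k=0: S(0,0) = 51.7700
  k=1: S(1,0) = 62.0957; S(1,1) = 43.1614
  k=2: S(2,0) = 74.4808; S(2,1) = 51.7700; S(2,2) = 35.9842
  k=3: S(3,0) = 89.3362; S(3,1) = 62.0957; S(3,2) = 43.1614; S(3,3) = 30.0005
  k=4: S(4,0) = 107.1545; S(4,1) = 74.4808; S(4,2) = 51.7700; S(4,3) = 35.9842; S(4,4) = 25.0118
Terminal payoffs V(N, i) = max(S_T - K, 0):
  V(4,0) = 56.484548; V(4,1) = 23.810809; V(4,2) = 1.100000; V(4,3) = 0.000000; V(4,4) = 0.000000
Backward induction: V(k, i) = exp(-r*dt) * [p * V(k+1, i) + (1-p) * V(k+1, i+1)]; then take max(V_cont, immediate exercise) for American.
  V(3,0) = exp(-r*dt) * [p*56.484548 + (1-p)*23.810809] = 39.063664; exercise = 38.666205; V(3,0) = max -> 39.063664
  V(3,1) = exp(-r*dt) * [p*23.810809 + (1-p)*1.100000] = 11.823123; exercise = 11.425664; V(3,1) = max -> 11.823123
  V(3,2) = exp(-r*dt) * [p*1.100000 + (1-p)*0.000000] = 0.519793; exercise = 0.000000; V(3,2) = max -> 0.519793
  V(3,3) = exp(-r*dt) * [p*0.000000 + (1-p)*0.000000] = 0.000000; exercise = 0.000000; V(3,3) = max -> 0.000000
  V(2,0) = exp(-r*dt) * [p*39.063664 + (1-p)*11.823123] = 24.602610; exercise = 23.810809; V(2,0) = max -> 24.602610
  V(2,1) = exp(-r*dt) * [p*11.823123 + (1-p)*0.519793] = 5.856985; exercise = 1.100000; V(2,1) = max -> 5.856985
  V(2,2) = exp(-r*dt) * [p*0.519793 + (1-p)*0.000000] = 0.245623; exercise = 0.000000; V(2,2) = max -> 0.245623
  V(1,0) = exp(-r*dt) * [p*24.602610 + (1-p)*5.856985] = 14.669088; exercise = 11.425664; V(1,0) = max -> 14.669088
  V(1,1) = exp(-r*dt) * [p*5.856985 + (1-p)*0.245623] = 2.895286; exercise = 0.000000; V(1,1) = max -> 2.895286
  V(0,0) = exp(-r*dt) * [p*14.669088 + (1-p)*2.895286] = 8.436160; exercise = 1.100000; V(0,0) = max -> 8.436160


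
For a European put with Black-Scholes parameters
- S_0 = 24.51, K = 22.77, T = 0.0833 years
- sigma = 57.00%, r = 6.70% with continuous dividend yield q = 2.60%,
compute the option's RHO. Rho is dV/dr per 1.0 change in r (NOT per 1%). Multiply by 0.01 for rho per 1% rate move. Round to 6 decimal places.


Answer: Rho = -0.659610

Derivation:
d1 = 0.5506270033; d2 = 0.3861150888
phi(d1) = 0.3428255432; exp(-qT) = 0.9978365437; exp(-rT) = 0.9944344454
N(-d2) = 0.3497057177
Rho = -K*T*exp(-rT)*N(-d2) = -22.7700 * 0.0833 * 0.9944344454 * 0.3497057177 = -0.659610


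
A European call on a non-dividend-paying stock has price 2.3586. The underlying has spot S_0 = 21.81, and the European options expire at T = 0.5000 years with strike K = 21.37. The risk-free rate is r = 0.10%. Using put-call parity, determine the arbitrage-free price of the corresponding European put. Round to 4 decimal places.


Put-call parity: C - P = S_0 * exp(-qT) - K * exp(-rT).
S_0 * exp(-qT) = 21.8100 * 1.00000000 = 21.81000000
K * exp(-rT) = 21.3700 * 0.99950012 = 21.35931767
P = C - S*exp(-qT) + K*exp(-rT)
P = 2.3586 - 21.81000000 + 21.35931767 = 1.9079

Answer: Put price = 1.9079


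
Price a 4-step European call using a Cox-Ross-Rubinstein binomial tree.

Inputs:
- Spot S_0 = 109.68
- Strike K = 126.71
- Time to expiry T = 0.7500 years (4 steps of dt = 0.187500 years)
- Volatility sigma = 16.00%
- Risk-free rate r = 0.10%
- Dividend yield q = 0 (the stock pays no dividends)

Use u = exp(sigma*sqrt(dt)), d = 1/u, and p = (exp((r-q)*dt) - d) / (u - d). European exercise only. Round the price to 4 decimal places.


dt = T/N = 0.187500
u = exp(sigma*sqrt(dt)) = 1.071738; d = 1/u = 0.933063
p = (exp((r-q)*dt) - d) / (u - d) = 0.484039
Discount per step: exp(-r*dt) = 0.999813
Stock lattice S(k, i) with i counting down-moves:
  k=0: S(0,0) = 109.6800
  k=1: S(1,0) = 117.5483; S(1,1) = 102.3384
  k=2: S(2,0) = 125.9810; S(2,1) = 109.6800; S(2,2) = 95.4882
  k=3: S(3,0) = 135.0187; S(3,1) = 117.5483; S(3,2) = 102.3384; S(3,3) = 89.0966
  k=4: S(4,0) = 144.7047; S(4,1) = 125.9810; S(4,2) = 109.6800; S(4,3) = 95.4882; S(4,4) = 83.1328
Terminal payoffs V(N, i) = max(S_T - K, 0):
  V(4,0) = 17.994707; V(4,1) = 0.000000; V(4,2) = 0.000000; V(4,3) = 0.000000; V(4,4) = 0.000000
Backward induction: V(k, i) = exp(-r*dt) * [p * V(k+1, i) + (1-p) * V(k+1, i+1)].
  V(3,0) = exp(-r*dt) * [p*17.994707 + (1-p)*0.000000] = 8.708500
  V(3,1) = exp(-r*dt) * [p*0.000000 + (1-p)*0.000000] = 0.000000
  V(3,2) = exp(-r*dt) * [p*0.000000 + (1-p)*0.000000] = 0.000000
  V(3,3) = exp(-r*dt) * [p*0.000000 + (1-p)*0.000000] = 0.000000
  V(2,0) = exp(-r*dt) * [p*8.708500 + (1-p)*0.000000] = 4.214460
  V(2,1) = exp(-r*dt) * [p*0.000000 + (1-p)*0.000000] = 0.000000
  V(2,2) = exp(-r*dt) * [p*0.000000 + (1-p)*0.000000] = 0.000000
  V(1,0) = exp(-r*dt) * [p*4.214460 + (1-p)*0.000000] = 2.039579
  V(1,1) = exp(-r*dt) * [p*0.000000 + (1-p)*0.000000] = 0.000000
  V(0,0) = exp(-r*dt) * [p*2.039579 + (1-p)*0.000000] = 0.987050

Answer: Price = V(0,0) = 0.9870


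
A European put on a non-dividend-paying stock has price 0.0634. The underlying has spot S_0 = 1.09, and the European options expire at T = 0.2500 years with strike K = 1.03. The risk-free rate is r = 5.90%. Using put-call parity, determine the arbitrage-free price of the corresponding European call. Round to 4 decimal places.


Put-call parity: C - P = S_0 * exp(-qT) - K * exp(-rT).
S_0 * exp(-qT) = 1.0900 * 1.00000000 = 1.09000000
K * exp(-rT) = 1.0300 * 0.98535825 = 1.01491900
C = P + S*exp(-qT) - K*exp(-rT)
C = 0.0634 + 1.09000000 - 1.01491900 = 0.1385

Answer: Call price = 0.1385


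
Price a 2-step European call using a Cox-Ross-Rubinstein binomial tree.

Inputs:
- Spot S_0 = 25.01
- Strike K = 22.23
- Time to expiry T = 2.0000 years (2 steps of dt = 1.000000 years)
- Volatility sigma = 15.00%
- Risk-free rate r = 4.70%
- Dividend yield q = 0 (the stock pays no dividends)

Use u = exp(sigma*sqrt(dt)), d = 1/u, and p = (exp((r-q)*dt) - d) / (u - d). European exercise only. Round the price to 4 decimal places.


dt = T/N = 1.000000
u = exp(sigma*sqrt(dt)) = 1.161834; d = 1/u = 0.860708
p = (exp((r-q)*dt) - d) / (u - d) = 0.622377
Discount per step: exp(-r*dt) = 0.954087
Stock lattice S(k, i) with i counting down-moves:
  k=0: S(0,0) = 25.0100
  k=1: S(1,0) = 29.0575; S(1,1) = 21.5263
  k=2: S(2,0) = 33.7600; S(2,1) = 25.0100; S(2,2) = 18.5279
Terminal payoffs V(N, i) = max(S_T - K, 0):
  V(2,0) = 11.529969; V(2,1) = 2.780000; V(2,2) = 0.000000
Backward induction: V(k, i) = exp(-r*dt) * [p * V(k+1, i) + (1-p) * V(k+1, i+1)].
  V(1,0) = exp(-r*dt) * [p*11.529969 + (1-p)*2.780000] = 7.848112
  V(1,1) = exp(-r*dt) * [p*2.780000 + (1-p)*0.000000] = 1.650769
  V(0,0) = exp(-r*dt) * [p*7.848112 + (1-p)*1.650769] = 5.254972

Answer: Price = V(0,0) = 5.2550


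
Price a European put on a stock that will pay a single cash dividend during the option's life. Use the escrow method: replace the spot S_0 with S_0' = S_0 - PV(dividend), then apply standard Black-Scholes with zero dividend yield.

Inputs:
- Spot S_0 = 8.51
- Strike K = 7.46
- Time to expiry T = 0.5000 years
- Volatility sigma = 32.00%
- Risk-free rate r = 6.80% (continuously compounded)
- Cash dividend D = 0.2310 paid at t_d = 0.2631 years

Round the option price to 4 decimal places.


Answer: Price = 0.2879

Derivation:
PV(D) = D * exp(-r * t_d) = 0.2310 * 0.98226829 = 0.22690398
S_0' = S_0 - PV(D) = 8.5100 - 0.22690398 = 8.28309602
d1 = (ln(S_0'/K) + (r + sigma^2/2)*T) / (sigma*sqrt(T)) = 0.72593969
d2 = d1 - sigma*sqrt(T) = 0.49966552
exp(-rT) = 0.96657150
N(-d1) = 0.23393787; N(-d2) = 0.30865531
P = K * exp(-rT) * N(-d2) - S_0' * N(-d1) = 7.4600 * 0.96657150 * 0.30865531 - 8.28309602 * 0.23393787 = 0.2879


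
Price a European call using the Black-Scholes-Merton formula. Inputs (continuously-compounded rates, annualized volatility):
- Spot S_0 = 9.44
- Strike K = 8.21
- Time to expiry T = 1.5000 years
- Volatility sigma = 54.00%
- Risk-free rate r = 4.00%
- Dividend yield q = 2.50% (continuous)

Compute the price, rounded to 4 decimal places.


Answer: Price = 2.9227

Derivation:
d1 = (ln(S/K) + (r - q + 0.5*sigma^2) * T) / (sigma * sqrt(T)) = 0.57578591
d2 = d1 - sigma * sqrt(T) = -0.08557632
exp(-rT) = 0.94176453; exp(-qT) = 0.96319442
C = S_0 * exp(-qT) * N(d1) - K * exp(-rT) * N(d2)
N(d1) = 0.71762005; N(d2) = 0.46590161
C = 9.4400 * 0.96319442 * 0.71762005 - 8.2100 * 0.94176453 * 0.46590161 = 2.9227


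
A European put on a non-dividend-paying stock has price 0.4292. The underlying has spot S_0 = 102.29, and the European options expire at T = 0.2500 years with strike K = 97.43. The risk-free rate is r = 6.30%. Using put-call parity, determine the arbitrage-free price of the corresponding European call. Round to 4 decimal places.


Answer: Call price = 6.8117

Derivation:
Put-call parity: C - P = S_0 * exp(-qT) - K * exp(-rT).
S_0 * exp(-qT) = 102.2900 * 1.00000000 = 102.29000000
K * exp(-rT) = 97.4300 * 0.98437338 = 95.90749867
C = P + S*exp(-qT) - K*exp(-rT)
C = 0.4292 + 102.29000000 - 95.90749867 = 6.8117


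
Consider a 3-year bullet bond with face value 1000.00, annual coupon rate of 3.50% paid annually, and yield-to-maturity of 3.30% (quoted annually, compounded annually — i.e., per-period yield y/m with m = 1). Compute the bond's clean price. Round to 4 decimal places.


Coupon per period c = face * coupon_rate / m = 35.000000
Periods per year m = 1; per-period yield y/m = 0.033000
Number of cashflows N = 3
Cashflows (t years, CF_t, discount factor 1/(1+y/m)^(m*t), PV):
  t = 1.0000: CF_t = 35.000000, DF = 0.968054, PV = 33.881897
  t = 2.0000: CF_t = 35.000000, DF = 0.937129, PV = 32.799513
  t = 3.0000: CF_t = 1035.000000, DF = 0.907192, PV = 938.943339
Price P = sum_t PV_t = 1005.624750

Answer: Price = 1005.6247


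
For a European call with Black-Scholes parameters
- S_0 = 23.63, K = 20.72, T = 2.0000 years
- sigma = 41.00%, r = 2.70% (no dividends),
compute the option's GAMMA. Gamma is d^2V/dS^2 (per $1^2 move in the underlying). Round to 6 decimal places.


Answer: Gamma = 0.024178

Derivation:
d1 = 0.6096944986; d2 = 0.0298669380
phi(d1) = 0.3312763943; exp(-qT) = 1.0000000000; exp(-rT) = 0.9474321065
Gamma = exp(-qT) * phi(d1) / (S * sigma * sqrt(T)) = 1.0000000000 * 0.3312763943 / (23.6300 * 0.4100 * 1.4142135624) = 0.024178


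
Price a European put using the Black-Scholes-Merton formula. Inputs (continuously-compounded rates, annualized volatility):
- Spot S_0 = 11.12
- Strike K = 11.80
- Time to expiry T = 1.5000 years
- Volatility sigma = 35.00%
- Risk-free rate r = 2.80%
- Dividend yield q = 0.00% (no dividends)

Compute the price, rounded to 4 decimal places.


d1 = (ln(S/K) + (r - q + 0.5*sigma^2) * T) / (sigma * sqrt(T)) = 0.17384555
d2 = d1 - sigma * sqrt(T) = -0.25481515
exp(-rT) = 0.95886978; exp(-qT) = 1.00000000
P = K * exp(-rT) * N(-d2) - S_0 * exp(-qT) * N(-d1)
N(-d1) = 0.43099342; N(-d2) = 0.60056706
P = 11.8000 * 0.95886978 * 0.60056706 - 11.1200 * 1.00000000 * 0.43099342 = 2.0026

Answer: Price = 2.0026


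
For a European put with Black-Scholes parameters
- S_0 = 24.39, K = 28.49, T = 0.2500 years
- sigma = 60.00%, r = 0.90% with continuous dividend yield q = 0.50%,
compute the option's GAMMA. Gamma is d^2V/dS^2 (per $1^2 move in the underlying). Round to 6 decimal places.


d1 = -0.3645997876; d2 = -0.6645997876
phi(d1) = 0.3732880013; exp(-qT) = 0.9987507809; exp(-rT) = 0.9977525294
Gamma = exp(-qT) * phi(d1) / (S * sigma * sqrt(T)) = 0.9987507809 * 0.3732880013 / (24.3900 * 0.6000 * 0.5000000000) = 0.050953

Answer: Gamma = 0.050953


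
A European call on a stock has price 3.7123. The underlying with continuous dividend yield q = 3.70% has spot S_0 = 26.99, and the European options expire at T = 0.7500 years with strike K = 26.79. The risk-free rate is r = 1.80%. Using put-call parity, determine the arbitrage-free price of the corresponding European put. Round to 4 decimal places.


Put-call parity: C - P = S_0 * exp(-qT) - K * exp(-rT).
S_0 * exp(-qT) = 26.9900 * 0.97263149 = 26.25132403
K * exp(-rT) = 26.7900 * 0.98659072 = 26.43076529
P = C - S*exp(-qT) + K*exp(-rT)
P = 3.7123 - 26.25132403 + 26.43076529 = 3.8917

Answer: Put price = 3.8917


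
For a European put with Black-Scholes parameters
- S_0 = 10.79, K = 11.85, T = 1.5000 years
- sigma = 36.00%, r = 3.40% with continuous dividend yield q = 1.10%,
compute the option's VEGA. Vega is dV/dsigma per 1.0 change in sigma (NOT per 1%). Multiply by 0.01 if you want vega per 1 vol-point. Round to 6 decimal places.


d1 = 0.0861674055; d2 = -0.3547407482
phi(d1) = 0.3974639884; exp(-qT) = 0.9836353794; exp(-rT) = 0.9502786705
Vega = S * exp(-qT) * phi(d1) * sqrt(T) = 10.7900 * 0.9836353794 * 0.3974639884 * 1.2247448714 = 5.166531

Answer: Vega = 5.166531


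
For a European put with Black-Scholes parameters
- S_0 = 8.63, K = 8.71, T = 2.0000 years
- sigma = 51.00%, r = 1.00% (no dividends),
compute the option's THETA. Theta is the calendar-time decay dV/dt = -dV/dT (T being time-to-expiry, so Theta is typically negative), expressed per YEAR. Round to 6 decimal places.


Answer: Theta = -0.524289

Derivation:
d1 = 0.3755606531; d2 = -0.3456882637
phi(d1) = 0.3717768630; exp(-qT) = 1.0000000000; exp(-rT) = 0.9801986733
Theta = -S*exp(-qT)*phi(d1)*sigma/(2*sqrt(T)) + r*K*exp(-rT)*N(-d2) - q*S*exp(-qT)*N(-d1)
N(-d1) = 0.3536217735; N(-d2) = 0.6352114973; sqrt(T) = 1.4142135624
Term 1 = -8.6300 * 1.0000000000 * 0.3717768630 * 0.5100 / (2 * 1.4142135624) = -0.5785199459
Term 2 = 0.0100 * 8.7100 * 0.9801986733 * 0.6352114973 = 0.0542313750
Term 3 = 0 (no dividend yield, q = 0)
Theta = -0.5785199459 + (0.0542313750) + (0.0000000000) = -0.524289


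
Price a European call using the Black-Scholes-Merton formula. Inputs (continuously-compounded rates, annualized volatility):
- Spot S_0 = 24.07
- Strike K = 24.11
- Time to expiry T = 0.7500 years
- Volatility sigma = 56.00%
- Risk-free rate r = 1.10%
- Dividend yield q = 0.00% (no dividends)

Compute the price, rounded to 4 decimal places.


d1 = (ln(S/K) + (r - q + 0.5*sigma^2) * T) / (sigma * sqrt(T)) = 0.25607456
d2 = d1 - sigma * sqrt(T) = -0.22889967
exp(-rT) = 0.99178394; exp(-qT) = 1.00000000
C = S_0 * exp(-qT) * N(d1) - K * exp(-rT) * N(d2)
N(d1) = 0.60105337; N(d2) = 0.40947345
C = 24.0700 * 1.00000000 * 0.60105337 - 24.1100 * 0.99178394 * 0.40947345 = 4.6761

Answer: Price = 4.6761


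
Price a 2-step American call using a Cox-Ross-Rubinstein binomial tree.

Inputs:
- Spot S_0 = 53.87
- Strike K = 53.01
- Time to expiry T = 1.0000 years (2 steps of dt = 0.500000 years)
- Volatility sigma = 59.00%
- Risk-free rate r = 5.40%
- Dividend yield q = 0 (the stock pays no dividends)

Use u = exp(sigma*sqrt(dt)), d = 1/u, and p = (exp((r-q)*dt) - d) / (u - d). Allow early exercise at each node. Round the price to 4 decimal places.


Answer: Price = V(0,0) = 12.7954

Derivation:
dt = T/N = 0.500000
u = exp(sigma*sqrt(dt)) = 1.517695; d = 1/u = 0.658894
p = (exp((r-q)*dt) - d) / (u - d) = 0.429056
Discount per step: exp(-r*dt) = 0.973361
Stock lattice S(k, i) with i counting down-moves:
  k=0: S(0,0) = 53.8700
  k=1: S(1,0) = 81.7583; S(1,1) = 35.4946
  k=2: S(2,0) = 124.0841; S(2,1) = 53.8700; S(2,2) = 23.3872
Terminal payoffs V(N, i) = max(S_T - K, 0):
  V(2,0) = 71.074122; V(2,1) = 0.860000; V(2,2) = 0.000000
Backward induction: V(k, i) = exp(-r*dt) * [p * V(k+1, i) + (1-p) * V(k+1, i+1)]; then take max(V_cont, immediate exercise) for American.
  V(1,0) = exp(-r*dt) * [p*71.074122 + (1-p)*0.860000] = 30.160372; exercise = 28.748251; V(1,0) = max -> 30.160372
  V(1,1) = exp(-r*dt) * [p*0.860000 + (1-p)*0.000000] = 0.359159; exercise = 0.000000; V(1,1) = max -> 0.359159
  V(0,0) = exp(-r*dt) * [p*30.160372 + (1-p)*0.359159] = 12.795369; exercise = 0.860000; V(0,0) = max -> 12.795369


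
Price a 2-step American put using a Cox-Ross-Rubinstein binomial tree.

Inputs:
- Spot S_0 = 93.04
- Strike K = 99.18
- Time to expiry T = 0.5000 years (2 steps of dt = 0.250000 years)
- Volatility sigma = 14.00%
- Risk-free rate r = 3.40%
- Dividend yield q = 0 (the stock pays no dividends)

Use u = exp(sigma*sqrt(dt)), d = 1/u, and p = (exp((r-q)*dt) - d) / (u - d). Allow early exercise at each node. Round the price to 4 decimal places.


dt = T/N = 0.250000
u = exp(sigma*sqrt(dt)) = 1.072508; d = 1/u = 0.932394
p = (exp((r-q)*dt) - d) / (u - d) = 0.543430
Discount per step: exp(-r*dt) = 0.991536
Stock lattice S(k, i) with i counting down-moves:
  k=0: S(0,0) = 93.0400
  k=1: S(1,0) = 99.7862; S(1,1) = 86.7499
  k=2: S(2,0) = 107.0215; S(2,1) = 93.0400; S(2,2) = 80.8851
Terminal payoffs V(N, i) = max(K - S_T, 0):
  V(2,0) = 0.000000; V(2,1) = 6.140000; V(2,2) = 18.294910
Backward induction: V(k, i) = exp(-r*dt) * [p * V(k+1, i) + (1-p) * V(k+1, i+1)]; then take max(V_cont, immediate exercise) for American.
  V(1,0) = exp(-r*dt) * [p*0.000000 + (1-p)*6.140000] = 2.779610; exercise = 0.000000; V(1,0) = max -> 2.779610
  V(1,1) = exp(-r*dt) * [p*6.140000 + (1-p)*18.294910] = 11.590622; exercise = 12.430079; V(1,1) = max -> 12.430079
  V(0,0) = exp(-r*dt) * [p*2.779610 + (1-p)*12.430079] = 7.124901; exercise = 6.140000; V(0,0) = max -> 7.124901

Answer: Price = V(0,0) = 7.1249


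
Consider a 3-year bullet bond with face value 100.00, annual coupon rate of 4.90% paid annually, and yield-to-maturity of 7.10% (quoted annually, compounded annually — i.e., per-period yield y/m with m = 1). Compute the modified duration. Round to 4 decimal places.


Answer: Modified duration = 2.6681

Derivation:
Coupon per period c = face * coupon_rate / m = 4.900000
Periods per year m = 1; per-period yield y/m = 0.071000
Number of cashflows N = 3
Cashflows (t years, CF_t, discount factor 1/(1+y/m)^(m*t), PV):
  t = 1.0000: CF_t = 4.900000, DF = 0.933707, PV = 4.575163
  t = 2.0000: CF_t = 4.900000, DF = 0.871808, PV = 4.271861
  t = 3.0000: CF_t = 104.900000, DF = 0.814013, PV = 85.390012
Price P = sum_t PV_t = 94.237037
First compute Macaulay numerator sum_t t * PV_t:
  t * PV_t at t = 1.0000: 4.575163
  t * PV_t at t = 2.0000: 8.543722
  t * PV_t at t = 3.0000: 256.170037
Macaulay duration D = 269.288923 / 94.237037 = 2.857570
Modified duration = D / (1 + y/m) = 2.857570 / (1 + 0.071000) = 2.668133


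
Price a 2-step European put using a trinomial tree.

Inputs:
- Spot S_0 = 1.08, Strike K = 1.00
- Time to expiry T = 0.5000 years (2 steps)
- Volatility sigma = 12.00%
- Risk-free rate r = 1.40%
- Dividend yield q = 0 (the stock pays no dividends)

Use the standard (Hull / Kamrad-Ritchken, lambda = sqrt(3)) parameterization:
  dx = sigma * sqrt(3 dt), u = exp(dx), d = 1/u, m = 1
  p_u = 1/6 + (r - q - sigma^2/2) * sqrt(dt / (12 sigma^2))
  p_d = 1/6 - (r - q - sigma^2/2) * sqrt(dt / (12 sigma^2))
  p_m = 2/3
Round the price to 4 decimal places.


dt = T/N = 0.250000; dx = sigma*sqrt(3*dt) = 0.103923
u = exp(dx) = 1.109515; d = 1/u = 0.901295
p_u = 0.174846, p_m = 0.666667, p_d = 0.158488
Discount per step: exp(-r*dt) = 0.996506
Stock lattice S(k, j) with j the centered position index:
  k=0: S(0,+0) = 1.0800
  k=1: S(1,-1) = 0.9734; S(1,+0) = 1.0800; S(1,+1) = 1.1983
  k=2: S(2,-2) = 0.8773; S(2,-1) = 0.9734; S(2,+0) = 1.0800; S(2,+1) = 1.1983; S(2,+2) = 1.3295
Terminal payoffs V(N, j) = max(K - S_T, 0):
  V(2,-2) = 0.122681; V(2,-1) = 0.026602; V(2,+0) = 0.000000; V(2,+1) = 0.000000; V(2,+2) = 0.000000
Backward induction: V(k, j) = exp(-r*dt) * [p_u * V(k+1, j+1) + p_m * V(k+1, j) + p_d * V(k+1, j-1)]
  V(1,-1) = exp(-r*dt) * [p_u*0.000000 + p_m*0.026602 + p_d*0.122681] = 0.037048
  V(1,+0) = exp(-r*dt) * [p_u*0.000000 + p_m*0.000000 + p_d*0.026602] = 0.004201
  V(1,+1) = exp(-r*dt) * [p_u*0.000000 + p_m*0.000000 + p_d*0.000000] = 0.000000
  V(0,+0) = exp(-r*dt) * [p_u*0.000000 + p_m*0.004201 + p_d*0.037048] = 0.008642

Answer: Price = V(0,0) = 0.0086
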